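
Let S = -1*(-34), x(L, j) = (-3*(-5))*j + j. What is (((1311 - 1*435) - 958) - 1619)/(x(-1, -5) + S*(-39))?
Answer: 1701/1406 ≈ 1.2098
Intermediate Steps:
x(L, j) = 16*j (x(L, j) = 15*j + j = 16*j)
S = 34
(((1311 - 1*435) - 958) - 1619)/(x(-1, -5) + S*(-39)) = (((1311 - 1*435) - 958) - 1619)/(16*(-5) + 34*(-39)) = (((1311 - 435) - 958) - 1619)/(-80 - 1326) = ((876 - 958) - 1619)/(-1406) = (-82 - 1619)*(-1/1406) = -1701*(-1/1406) = 1701/1406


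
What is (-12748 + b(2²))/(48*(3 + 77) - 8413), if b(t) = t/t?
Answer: 12747/4573 ≈ 2.7874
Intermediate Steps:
b(t) = 1
(-12748 + b(2²))/(48*(3 + 77) - 8413) = (-12748 + 1)/(48*(3 + 77) - 8413) = -12747/(48*80 - 8413) = -12747/(3840 - 8413) = -12747/(-4573) = -12747*(-1/4573) = 12747/4573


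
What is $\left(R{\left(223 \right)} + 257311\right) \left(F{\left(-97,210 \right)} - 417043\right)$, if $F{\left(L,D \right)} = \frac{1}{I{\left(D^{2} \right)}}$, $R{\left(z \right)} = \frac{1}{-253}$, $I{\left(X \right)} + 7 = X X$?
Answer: $- \frac{52800359623519176198036}{492036928229} \approx -1.0731 \cdot 10^{11}$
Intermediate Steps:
$I{\left(X \right)} = -7 + X^{2}$ ($I{\left(X \right)} = -7 + X X = -7 + X^{2}$)
$R{\left(z \right)} = - \frac{1}{253}$
$F{\left(L,D \right)} = \frac{1}{-7 + D^{4}}$ ($F{\left(L,D \right)} = \frac{1}{-7 + \left(D^{2}\right)^{2}} = \frac{1}{-7 + D^{4}}$)
$\left(R{\left(223 \right)} + 257311\right) \left(F{\left(-97,210 \right)} - 417043\right) = \left(- \frac{1}{253} + 257311\right) \left(\frac{1}{-7 + 210^{4}} - 417043\right) = \frac{65099682 \left(\frac{1}{-7 + 1944810000} - 417043\right)}{253} = \frac{65099682 \left(\frac{1}{1944809993} - 417043\right)}{253} = \frac{65099682}{253} \left(- \frac{811069393910698}{1944809993}\right) = - \frac{52800359623519176198036}{492036928229}$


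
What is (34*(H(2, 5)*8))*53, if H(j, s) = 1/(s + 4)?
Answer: 14416/9 ≈ 1601.8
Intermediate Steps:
H(j, s) = 1/(4 + s)
(34*(H(2, 5)*8))*53 = (34*(8/(4 + 5)))*53 = (34*(8/9))*53 = (272/9)*53 = 14416/9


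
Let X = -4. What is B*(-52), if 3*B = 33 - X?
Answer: -1924/3 ≈ -641.33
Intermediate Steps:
B = 37/3 (B = (33 - 1*(-4))/3 = (33 + 4)/3 = (⅓)*37 = 37/3 ≈ 12.333)
B*(-52) = (37/3)*(-52) = -1924/3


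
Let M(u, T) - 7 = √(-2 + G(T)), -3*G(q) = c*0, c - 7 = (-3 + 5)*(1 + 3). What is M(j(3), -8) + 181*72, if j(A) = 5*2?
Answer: 13039 + I*√2 ≈ 13039.0 + 1.4142*I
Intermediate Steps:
j(A) = 10
c = 15 (c = 7 + (-3 + 5)*(1 + 3) = 7 + 2*4 = 7 + 8 = 15)
G(q) = 0 (G(q) = -5*0 = -⅓*0 = 0)
M(u, T) = 7 + I*√2 (M(u, T) = 7 + √(-2 + 0) = 7 + √(-2) = 7 + I*√2)
M(j(3), -8) + 181*72 = (7 + I*√2) + 181*72 = (7 + I*√2) + 13032 = 13039 + I*√2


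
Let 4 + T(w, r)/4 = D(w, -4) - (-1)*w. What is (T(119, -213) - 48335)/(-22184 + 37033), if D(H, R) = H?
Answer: -1529/479 ≈ -3.1921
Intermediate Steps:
T(w, r) = -16 + 8*w (T(w, r) = -16 + 4*(w - (-1)*w) = -16 + 4*(w + w) = -16 + 4*(2*w) = -16 + 8*w)
(T(119, -213) - 48335)/(-22184 + 37033) = ((-16 + 8*119) - 48335)/(-22184 + 37033) = ((-16 + 952) - 48335)/14849 = (936 - 48335)*(1/14849) = -47399*1/14849 = -1529/479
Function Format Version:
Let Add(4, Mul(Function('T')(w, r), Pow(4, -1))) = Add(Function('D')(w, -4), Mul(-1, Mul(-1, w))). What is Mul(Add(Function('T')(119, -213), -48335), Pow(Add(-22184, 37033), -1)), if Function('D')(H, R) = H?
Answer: Rational(-1529, 479) ≈ -3.1921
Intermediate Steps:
Function('T')(w, r) = Add(-16, Mul(8, w)) (Function('T')(w, r) = Add(-16, Mul(4, Add(w, Mul(-1, Mul(-1, w))))) = Add(-16, Mul(4, Add(w, w))) = Add(-16, Mul(4, Mul(2, w))) = Add(-16, Mul(8, w)))
Mul(Add(Function('T')(119, -213), -48335), Pow(Add(-22184, 37033), -1)) = Mul(Add(Add(-16, Mul(8, 119)), -48335), Pow(Add(-22184, 37033), -1)) = Mul(Add(Add(-16, 952), -48335), Pow(14849, -1)) = Mul(Add(936, -48335), Rational(1, 14849)) = Mul(-47399, Rational(1, 14849)) = Rational(-1529, 479)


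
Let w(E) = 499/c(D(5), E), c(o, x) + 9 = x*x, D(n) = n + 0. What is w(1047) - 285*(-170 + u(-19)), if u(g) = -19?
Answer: 59046813499/1096200 ≈ 53865.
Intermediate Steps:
D(n) = n
c(o, x) = -9 + x² (c(o, x) = -9 + x*x = -9 + x²)
w(E) = 499/(-9 + E²)
w(1047) - 285*(-170 + u(-19)) = 499/(-9 + 1047²) - 285*(-170 - 19) = 499/(-9 + 1096209) - 285*(-189) = 499/1096200 - 1*(-53865) = 499*(1/1096200) + 53865 = 499/1096200 + 53865 = 59046813499/1096200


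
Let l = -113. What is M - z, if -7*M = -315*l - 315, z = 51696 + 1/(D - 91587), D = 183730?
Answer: -5227825249/92143 ≈ -56736.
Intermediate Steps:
z = 4763424529/92143 (z = 51696 + 1/(183730 - 91587) = 51696 + 1/92143 = 4763424529/92143 ≈ 51696.)
M = -5040 (M = -(-315*(-113) - 315)/7 = -(35595 - 315)/7 = -⅐*35280 = -5040)
M - z = -5040 - 1*4763424529/92143 = -5040 - 4763424529/92143 = -5227825249/92143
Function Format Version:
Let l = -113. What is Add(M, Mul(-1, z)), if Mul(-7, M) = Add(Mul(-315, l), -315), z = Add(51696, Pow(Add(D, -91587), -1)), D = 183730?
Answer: Rational(-5227825249, 92143) ≈ -56736.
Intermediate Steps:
z = Rational(4763424529, 92143) (z = Add(51696, Pow(Add(183730, -91587), -1)) = Add(51696, Pow(92143, -1)) = Add(51696, Rational(1, 92143)) = Rational(4763424529, 92143) ≈ 51696.)
M = -5040 (M = Mul(Rational(-1, 7), Add(Mul(-315, -113), -315)) = Mul(Rational(-1, 7), Add(35595, -315)) = Mul(Rational(-1, 7), 35280) = -5040)
Add(M, Mul(-1, z)) = Add(-5040, Mul(-1, Rational(4763424529, 92143))) = Add(-5040, Rational(-4763424529, 92143)) = Rational(-5227825249, 92143)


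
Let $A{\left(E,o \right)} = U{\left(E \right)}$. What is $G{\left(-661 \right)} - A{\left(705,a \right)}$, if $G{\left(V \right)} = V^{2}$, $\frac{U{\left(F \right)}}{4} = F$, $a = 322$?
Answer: $434101$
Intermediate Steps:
$U{\left(F \right)} = 4 F$
$A{\left(E,o \right)} = 4 E$
$G{\left(-661 \right)} - A{\left(705,a \right)} = \left(-661\right)^{2} - 4 \cdot 705 = 436921 - 2820 = 434101$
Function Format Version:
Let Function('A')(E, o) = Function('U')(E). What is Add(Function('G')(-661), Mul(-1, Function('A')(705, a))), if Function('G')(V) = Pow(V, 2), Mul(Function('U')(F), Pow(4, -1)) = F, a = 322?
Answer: 434101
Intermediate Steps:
Function('U')(F) = Mul(4, F)
Function('A')(E, o) = Mul(4, E)
Add(Function('G')(-661), Mul(-1, Function('A')(705, a))) = Add(Pow(-661, 2), Mul(-1, Mul(4, 705))) = Add(436921, Mul(-1, 2820)) = Add(436921, -2820) = 434101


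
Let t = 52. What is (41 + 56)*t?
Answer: 5044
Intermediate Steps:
(41 + 56)*t = (41 + 56)*52 = 97*52 = 5044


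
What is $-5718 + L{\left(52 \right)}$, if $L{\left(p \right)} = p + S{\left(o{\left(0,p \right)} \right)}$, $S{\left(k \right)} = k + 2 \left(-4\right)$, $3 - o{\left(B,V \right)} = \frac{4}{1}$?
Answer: $-5675$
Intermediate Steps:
$o{\left(B,V \right)} = -1$ ($o{\left(B,V \right)} = 3 - \frac{4}{1} = 3 - 4 \cdot 1 = 3 - 4 = -1$)
$S{\left(k \right)} = -8 + k$ ($S{\left(k \right)} = k - 8 = -8 + k$)
$L{\left(p \right)} = -9 + p$ ($L{\left(p \right)} = p - 9 = -9 + p$)
$-5718 + L{\left(52 \right)} = -5718 + \left(-9 + 52\right) = -5718 + 43 = -5675$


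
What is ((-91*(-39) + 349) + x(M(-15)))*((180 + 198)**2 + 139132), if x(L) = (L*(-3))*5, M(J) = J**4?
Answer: -213056601632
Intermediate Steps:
x(L) = -15*L (x(L) = -3*L*5 = -15*L)
((-91*(-39) + 349) + x(M(-15)))*((180 + 198)**2 + 139132) = ((-91*(-39) + 349) - 15*(-15)**4)*((180 + 198)**2 + 139132) = ((3549 + 349) - 15*50625)*(378**2 + 139132) = (3898 - 759375)*(142884 + 139132) = -755477*282016 = -213056601632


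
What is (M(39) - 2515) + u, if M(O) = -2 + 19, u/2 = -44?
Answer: -2586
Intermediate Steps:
u = -88 (u = 2*(-44) = -88)
M(O) = 17
(M(39) - 2515) + u = (17 - 2515) - 88 = -2498 - 88 = -2586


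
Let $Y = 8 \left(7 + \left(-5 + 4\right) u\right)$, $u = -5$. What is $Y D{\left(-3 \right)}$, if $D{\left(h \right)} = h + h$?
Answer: $-576$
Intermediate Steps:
$D{\left(h \right)} = 2 h$
$Y = 96$ ($Y = 8 \left(7 + \left(-5 + 4\right) \left(-5\right)\right) = 8 \left(7 - -5\right) = 8 \left(7 + 5\right) = 8 \cdot 12 = 96$)
$Y D{\left(-3 \right)} = 96 \cdot 2 \left(-3\right) = 96 \left(-6\right) = -576$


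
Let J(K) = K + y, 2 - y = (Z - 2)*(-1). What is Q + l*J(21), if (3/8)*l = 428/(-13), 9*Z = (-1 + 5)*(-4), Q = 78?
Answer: -564974/351 ≈ -1609.6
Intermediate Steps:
Z = -16/9 (Z = ((-1 + 5)*(-4))/9 = (4*(-4))/9 = (⅑)*(-16) = -16/9 ≈ -1.7778)
l = -3424/39 (l = 8*(428/(-13))/3 = 8*(428*(-1/13))/3 = (8/3)*(-428/13) = -3424/39 ≈ -87.795)
y = -16/9 (y = 2 - (-16/9 - 2)*(-1) = 2 - (-34)*(-1)/9 = 2 - 1*34/9 = 2 - 34/9 = -16/9 ≈ -1.7778)
J(K) = -16/9 + K (J(K) = K - 16/9 = -16/9 + K)
Q + l*J(21) = 78 - 3424*(-16/9 + 21)/39 = 78 - 3424/39*173/9 = 78 - 592352/351 = -564974/351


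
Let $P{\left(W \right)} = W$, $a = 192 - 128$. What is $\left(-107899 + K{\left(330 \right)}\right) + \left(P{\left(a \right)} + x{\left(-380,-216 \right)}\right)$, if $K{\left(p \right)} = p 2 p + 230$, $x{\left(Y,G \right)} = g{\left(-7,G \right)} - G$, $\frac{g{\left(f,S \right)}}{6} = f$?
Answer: $110369$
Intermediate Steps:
$g{\left(f,S \right)} = 6 f$
$a = 64$
$x{\left(Y,G \right)} = -42 - G$ ($x{\left(Y,G \right)} = 6 \left(-7\right) - G = -42 - G$)
$K{\left(p \right)} = 230 + 2 p^{2}$ ($K{\left(p \right)} = 2 p p + 230 = 2 p^{2} + 230 = 230 + 2 p^{2}$)
$\left(-107899 + K{\left(330 \right)}\right) + \left(P{\left(a \right)} + x{\left(-380,-216 \right)}\right) = \left(-107899 + \left(230 + 2 \cdot 330^{2}\right)\right) + \left(64 - -174\right) = \left(-107899 + \left(230 + 2 \cdot 108900\right)\right) + \left(64 + \left(-42 + 216\right)\right) = \left(-107899 + \left(230 + 217800\right)\right) + \left(64 + 174\right) = \left(-107899 + 218030\right) + 238 = 110131 + 238 = 110369$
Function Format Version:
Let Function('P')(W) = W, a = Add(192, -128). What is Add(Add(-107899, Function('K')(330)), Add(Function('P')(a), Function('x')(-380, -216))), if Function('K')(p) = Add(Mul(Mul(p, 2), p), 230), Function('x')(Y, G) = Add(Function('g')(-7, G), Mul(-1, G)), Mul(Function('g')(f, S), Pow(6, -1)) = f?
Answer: 110369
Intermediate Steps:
Function('g')(f, S) = Mul(6, f)
a = 64
Function('x')(Y, G) = Add(-42, Mul(-1, G)) (Function('x')(Y, G) = Add(Mul(6, -7), Mul(-1, G)) = Add(-42, Mul(-1, G)))
Function('K')(p) = Add(230, Mul(2, Pow(p, 2))) (Function('K')(p) = Add(Mul(Mul(2, p), p), 230) = Add(Mul(2, Pow(p, 2)), 230) = Add(230, Mul(2, Pow(p, 2))))
Add(Add(-107899, Function('K')(330)), Add(Function('P')(a), Function('x')(-380, -216))) = Add(Add(-107899, Add(230, Mul(2, Pow(330, 2)))), Add(64, Add(-42, Mul(-1, -216)))) = Add(Add(-107899, Add(230, Mul(2, 108900))), Add(64, Add(-42, 216))) = Add(Add(-107899, Add(230, 217800)), Add(64, 174)) = Add(Add(-107899, 218030), 238) = Add(110131, 238) = 110369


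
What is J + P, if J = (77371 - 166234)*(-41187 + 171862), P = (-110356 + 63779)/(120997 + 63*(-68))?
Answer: -1355291491956902/116713 ≈ -1.1612e+10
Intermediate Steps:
P = -46577/116713 (P = -46577/(120997 - 4284) = -46577/116713 ≈ -0.39907)
J = -11612172525 (J = -88863*130675 = -11612172525)
J + P = -11612172525 - 46577/116713 = -1355291491956902/116713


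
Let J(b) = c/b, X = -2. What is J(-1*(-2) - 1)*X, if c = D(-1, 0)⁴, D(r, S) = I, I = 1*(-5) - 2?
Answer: -4802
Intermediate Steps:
I = -7 (I = -5 - 2 = -7)
D(r, S) = -7
c = 2401 (c = (-7)⁴ = 2401)
J(b) = 2401/b
J(-1*(-2) - 1)*X = (2401/(-1*(-2) - 1))*(-2) = (2401/(2 - 1))*(-2) = (2401/1)*(-2) = (2401*1)*(-2) = 2401*(-2) = -4802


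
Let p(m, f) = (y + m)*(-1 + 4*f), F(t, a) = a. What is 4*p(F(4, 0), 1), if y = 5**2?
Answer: 300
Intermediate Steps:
y = 25
p(m, f) = (-1 + 4*f)*(25 + m) (p(m, f) = (25 + m)*(-1 + 4*f) = (-1 + 4*f)*(25 + m))
4*p(F(4, 0), 1) = 4*(-25 - 1*0 + 100*1 + 4*1*0) = 4*(-25 + 0 + 100 + 0) = 4*75 = 300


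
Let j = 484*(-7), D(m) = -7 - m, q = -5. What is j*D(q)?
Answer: 6776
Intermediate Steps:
j = -3388
j*D(q) = -3388*(-7 - 1*(-5)) = -3388*(-7 + 5) = -3388*(-2) = 6776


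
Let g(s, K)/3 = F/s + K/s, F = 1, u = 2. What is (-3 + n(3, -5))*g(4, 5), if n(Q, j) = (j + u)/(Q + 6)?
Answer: -15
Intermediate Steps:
g(s, K) = 3/s + 3*K/s (g(s, K) = 3*(1/s + K/s) = 3/s + 3*K/s)
n(Q, j) = (2 + j)/(6 + Q) (n(Q, j) = (j + 2)/(Q + 6) = (2 + j)/(6 + Q))
(-3 + n(3, -5))*g(4, 5) = (-3 + (2 - 5)/(6 + 3))*(3*(1 + 5)/4) = (-3 - 3/9)*(3*(¼)*6) = (-3 + (⅑)*(-3))*(9/2) = (-3 - ⅓)*(9/2) = -10/3*9/2 = -15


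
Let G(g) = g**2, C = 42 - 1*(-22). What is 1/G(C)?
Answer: 1/4096 ≈ 0.00024414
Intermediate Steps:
C = 64 (C = 42 + 22 = 64)
1/G(C) = 1/(64**2) = 1/4096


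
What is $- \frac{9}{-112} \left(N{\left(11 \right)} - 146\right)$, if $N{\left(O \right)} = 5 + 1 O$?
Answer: $- \frac{585}{56} \approx -10.446$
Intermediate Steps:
$N{\left(O \right)} = 5 + O$
$- \frac{9}{-112} \left(N{\left(11 \right)} - 146\right) = - \frac{9}{-112} \left(\left(5 + 11\right) - 146\right) = \left(-9\right) \left(- \frac{1}{112}\right) \left(16 - 146\right) = \frac{9}{112} \left(-130\right) = - \frac{585}{56}$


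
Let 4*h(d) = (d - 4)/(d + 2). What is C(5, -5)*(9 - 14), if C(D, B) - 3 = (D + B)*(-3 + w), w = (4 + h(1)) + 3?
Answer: -15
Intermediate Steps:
h(d) = (-4 + d)/(4*(2 + d)) (h(d) = ((d - 4)/(d + 2))/4 = ((-4 + d)/(2 + d))/4 = (-4 + d)/(4*(2 + d)))
w = 27/4 (w = (4 + (-4 + 1)/(4*(2 + 1))) + 3 = (4 + (1/4)*(-3)/3) + 3 = (4 + (1/4)*(1/3)*(-3)) + 3 = (4 - 1/4) + 3 = 15/4 + 3 = 27/4 ≈ 6.7500)
C(D, B) = 3 + 15*B/4 + 15*D/4 (C(D, B) = 3 + (D + B)*(-3 + 27/4) = 3 + (B + D)*(15/4) = 3 + (15*B/4 + 15*D/4) = 3 + 15*B/4 + 15*D/4)
C(5, -5)*(9 - 14) = (3 + (15/4)*(-5) + (15/4)*5)*(9 - 14) = (3 - 75/4 + 75/4)*(-5) = 3*(-5) = -15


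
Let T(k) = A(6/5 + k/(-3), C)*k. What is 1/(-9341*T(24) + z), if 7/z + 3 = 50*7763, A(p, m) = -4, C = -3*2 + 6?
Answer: 388147/348065388199 ≈ 1.1152e-6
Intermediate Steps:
C = 0 (C = -6 + 6 = 0)
T(k) = -4*k
z = 7/388147 (z = 7/(-3 + 50*7763) = 7/(-3 + 388150) = 7/388147 ≈ 1.8034e-5)
1/(-9341*T(24) + z) = 1/(-(-37364)*24 + 7/388147) = 1/(-9341*(-96) + 7/388147) = 1/(896736 + 7/388147) = 1/(348065388199/388147) = 388147/348065388199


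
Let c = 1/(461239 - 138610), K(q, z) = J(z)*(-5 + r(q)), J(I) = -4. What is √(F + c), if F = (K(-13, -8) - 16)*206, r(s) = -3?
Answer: √343078898851365/322629 ≈ 57.411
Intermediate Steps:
K(q, z) = 32 (K(q, z) = -4*(-5 - 3) = -4*(-8) = 32)
c = 1/322629 ≈ 3.0995e-6
F = 3296 (F = (32 - 16)*206 = 16*206 = 3296)
√(F + c) = √(3296 + 1/322629) = √(1063385185/322629) = √343078898851365/322629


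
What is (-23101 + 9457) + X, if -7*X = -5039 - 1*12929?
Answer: -77540/7 ≈ -11077.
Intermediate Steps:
X = 17968/7 (X = -(-5039 - 1*12929)/7 = -(-5039 - 12929)/7 = -1/7*(-17968) = 17968/7 ≈ 2566.9)
(-23101 + 9457) + X = (-23101 + 9457) + 17968/7 = -13644 + 17968/7 = -77540/7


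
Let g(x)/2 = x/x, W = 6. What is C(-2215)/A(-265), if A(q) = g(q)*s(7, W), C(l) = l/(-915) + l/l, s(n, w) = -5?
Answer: -313/915 ≈ -0.34208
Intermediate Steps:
C(l) = 1 - l/915 (C(l) = l*(-1/915) + 1 = -l/915 + 1 = 1 - l/915)
g(x) = 2 (g(x) = 2*(x/x) = 2*1 = 2)
A(q) = -10 (A(q) = 2*(-5) = -10)
C(-2215)/A(-265) = (1 - 1/915*(-2215))/(-10) = (1 + 443/183)*(-⅒) = (626/183)*(-⅒) = -313/915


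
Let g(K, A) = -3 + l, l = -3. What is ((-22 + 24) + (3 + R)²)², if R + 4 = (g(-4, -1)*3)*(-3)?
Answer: 7901721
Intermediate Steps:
g(K, A) = -6 (g(K, A) = -3 - 3 = -6)
R = 50 (R = -4 - 6*3*(-3) = -4 - 18*(-3) = -4 + 54 = 50)
((-22 + 24) + (3 + R)²)² = ((-22 + 24) + (3 + 50)²)² = (2 + 53²)² = (2 + 2809)² = 2811² = 7901721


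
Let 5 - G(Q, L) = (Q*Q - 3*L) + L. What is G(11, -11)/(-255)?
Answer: 46/85 ≈ 0.54118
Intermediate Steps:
G(Q, L) = 5 - Q**2 + 2*L (G(Q, L) = 5 - ((Q*Q - 3*L) + L) = 5 - ((Q**2 - 3*L) + L) = 5 - (Q**2 - 2*L) = 5 + (-Q**2 + 2*L) = 5 - Q**2 + 2*L)
G(11, -11)/(-255) = (5 - 1*11**2 + 2*(-11))/(-255) = (5 - 1*121 - 22)*(-1/255) = (5 - 121 - 22)*(-1/255) = -138*(-1/255) = 46/85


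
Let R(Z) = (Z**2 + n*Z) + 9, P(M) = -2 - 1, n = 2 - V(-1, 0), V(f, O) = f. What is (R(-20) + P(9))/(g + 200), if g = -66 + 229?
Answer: 346/363 ≈ 0.95317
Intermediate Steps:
n = 3 (n = 2 - 1*(-1) = 2 + 1 = 3)
P(M) = -3
g = 163
R(Z) = 9 + Z**2 + 3*Z (R(Z) = (Z**2 + 3*Z) + 9 = 9 + Z**2 + 3*Z)
(R(-20) + P(9))/(g + 200) = ((9 + (-20)**2 + 3*(-20)) - 3)/(163 + 200) = ((9 + 400 - 60) - 3)/363 = (349 - 3)*(1/363) = 346*(1/363) = 346/363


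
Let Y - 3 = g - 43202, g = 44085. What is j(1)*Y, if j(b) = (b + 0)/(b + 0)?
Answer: 886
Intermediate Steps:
j(b) = 1 (j(b) = b/b = 1)
Y = 886 (Y = 3 + (44085 - 43202) = 3 + 883 = 886)
j(1)*Y = 1*886 = 886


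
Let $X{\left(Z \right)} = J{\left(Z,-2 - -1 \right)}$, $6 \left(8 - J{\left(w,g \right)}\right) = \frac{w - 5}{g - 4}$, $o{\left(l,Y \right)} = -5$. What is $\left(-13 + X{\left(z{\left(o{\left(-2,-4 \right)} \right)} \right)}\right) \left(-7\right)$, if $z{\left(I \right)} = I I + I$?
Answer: $\frac{63}{2} \approx 31.5$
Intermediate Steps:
$J{\left(w,g \right)} = 8 - \frac{-5 + w}{6 \left(-4 + g\right)}$ ($J{\left(w,g \right)} = 8 - \frac{\left(w - 5\right) \frac{1}{g - 4}}{6} = 8 - \frac{\left(-5 + w\right) \frac{1}{-4 + g}}{6} = 8 - \frac{\frac{1}{-4 + g} \left(-5 + w\right)}{6} = 8 - \frac{-5 + w}{6 \left(-4 + g\right)}$)
$z{\left(I \right)} = I + I^{2}$ ($z{\left(I \right)} = I^{2} + I = I + I^{2}$)
$X{\left(Z \right)} = \frac{47}{6} + \frac{Z}{30}$ ($X{\left(Z \right)} = \frac{-187 - Z + 48 \left(-2 - -1\right)}{6 \left(-4 - 1\right)} = \frac{-187 - Z + 48 \left(-2 + 1\right)}{6 \left(-4 + \left(-2 + 1\right)\right)} = \frac{-187 - Z + 48 \left(-1\right)}{6 \left(-4 - 1\right)} = \frac{-187 - Z - 48}{6 \left(-5\right)} = \frac{1}{6} \left(- \frac{1}{5}\right) \left(-235 - Z\right) = \frac{47}{6} + \frac{Z}{30}$)
$\left(-13 + X{\left(z{\left(o{\left(-2,-4 \right)} \right)} \right)}\right) \left(-7\right) = \left(-13 + \left(\frac{47}{6} + \frac{\left(-5\right) \left(1 - 5\right)}{30}\right)\right) \left(-7\right) = \left(-13 + \left(\frac{47}{6} + \frac{\left(-5\right) \left(-4\right)}{30}\right)\right) \left(-7\right) = \left(-13 + \left(\frac{47}{6} + \frac{1}{30} \cdot 20\right)\right) \left(-7\right) = \left(-13 + \left(\frac{47}{6} + \frac{2}{3}\right)\right) \left(-7\right) = \left(-13 + \frac{17}{2}\right) \left(-7\right) = \left(- \frac{9}{2}\right) \left(-7\right) = \frac{63}{2}$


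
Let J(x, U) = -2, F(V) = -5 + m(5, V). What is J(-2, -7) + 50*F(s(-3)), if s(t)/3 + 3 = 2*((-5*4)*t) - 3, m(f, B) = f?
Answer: -2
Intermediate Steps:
s(t) = -18 - 120*t (s(t) = -9 + 3*(2*((-5*4)*t) - 3) = -9 + 3*(2*(-20*t) - 3) = -9 + 3*(-40*t - 3) = -9 + 3*(-3 - 40*t) = -9 + (-9 - 120*t) = -18 - 120*t)
F(V) = 0 (F(V) = -5 + 5 = 0)
J(-2, -7) + 50*F(s(-3)) = -2 + 50*0 = -2 + 0 = -2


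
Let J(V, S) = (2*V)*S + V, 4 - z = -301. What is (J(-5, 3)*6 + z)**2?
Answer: 9025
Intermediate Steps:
z = 305 (z = 4 - 1*(-301) = 4 + 301 = 305)
J(V, S) = V + 2*S*V (J(V, S) = 2*S*V + V = V + 2*S*V)
(J(-5, 3)*6 + z)**2 = (-5*(1 + 2*3)*6 + 305)**2 = (-5*(1 + 6)*6 + 305)**2 = (-5*7*6 + 305)**2 = (-35*6 + 305)**2 = (-210 + 305)**2 = 95**2 = 9025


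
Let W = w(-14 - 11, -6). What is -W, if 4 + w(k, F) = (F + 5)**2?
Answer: 3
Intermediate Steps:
w(k, F) = -4 + (5 + F)**2 (w(k, F) = -4 + (F + 5)**2 = -4 + (5 + F)**2)
W = -3 (W = -4 + (5 - 6)**2 = -4 + (-1)**2 = -4 + 1 = -3)
-W = -1*(-3) = 3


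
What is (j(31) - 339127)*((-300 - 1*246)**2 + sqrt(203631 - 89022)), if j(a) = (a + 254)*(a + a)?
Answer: -95831475012 - 321457*sqrt(114609) ≈ -9.5940e+10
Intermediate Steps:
j(a) = 2*a*(254 + a) (j(a) = (254 + a)*(2*a) = 2*a*(254 + a))
(j(31) - 339127)*((-300 - 1*246)**2 + sqrt(203631 - 89022)) = (2*31*(254 + 31) - 339127)*((-300 - 1*246)**2 + sqrt(203631 - 89022)) = (2*31*285 - 339127)*((-300 - 246)**2 + sqrt(114609)) = (17670 - 339127)*((-546)**2 + sqrt(114609)) = -321457*(298116 + sqrt(114609)) = -95831475012 - 321457*sqrt(114609)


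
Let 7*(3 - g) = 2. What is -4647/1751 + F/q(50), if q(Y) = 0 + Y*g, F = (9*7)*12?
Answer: 2425821/831725 ≈ 2.9166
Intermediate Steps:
g = 19/7 (g = 3 - 1/7*2 = 3 - 2/7 = 19/7 ≈ 2.7143)
F = 756 (F = 63*12 = 756)
q(Y) = 19*Y/7 (q(Y) = 0 + Y*(19/7) = 0 + 19*Y/7 = 19*Y/7)
-4647/1751 + F/q(50) = -4647/1751 + 756/(((19/7)*50)) = -4647*1/1751 + 756/(950/7) = -4647/1751 + 756*(7/950) = -4647/1751 + 2646/475 = 2425821/831725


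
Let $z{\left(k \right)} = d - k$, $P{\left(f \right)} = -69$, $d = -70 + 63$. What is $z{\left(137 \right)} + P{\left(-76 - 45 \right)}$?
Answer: $-213$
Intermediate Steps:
$d = -7$
$z{\left(k \right)} = -7 - k$
$z{\left(137 \right)} + P{\left(-76 - 45 \right)} = \left(-7 - 137\right) - 69 = -144 - 69 = -213$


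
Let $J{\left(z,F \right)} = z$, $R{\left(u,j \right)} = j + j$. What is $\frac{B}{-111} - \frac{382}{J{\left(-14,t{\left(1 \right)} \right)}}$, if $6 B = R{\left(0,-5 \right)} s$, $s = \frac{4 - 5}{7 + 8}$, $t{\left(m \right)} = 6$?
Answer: $\frac{190802}{6993} \approx 27.285$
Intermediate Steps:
$R{\left(u,j \right)} = 2 j$
$s = - \frac{1}{15} \approx -0.066667$
$B = \frac{1}{9}$ ($B = \frac{2 \left(-5\right) \left(- \frac{1}{15}\right)}{6} = \frac{\left(-10\right) \left(- \frac{1}{15}\right)}{6} = \frac{1}{6} \cdot \frac{2}{3} = \frac{1}{9} \approx 0.11111$)
$\frac{B}{-111} - \frac{382}{J{\left(-14,t{\left(1 \right)} \right)}} = \frac{1}{9 \left(-111\right)} - \frac{382}{-14} = \frac{1}{9} \left(- \frac{1}{111}\right) - - \frac{191}{7} = - \frac{1}{999} + \frac{191}{7} = \frac{190802}{6993}$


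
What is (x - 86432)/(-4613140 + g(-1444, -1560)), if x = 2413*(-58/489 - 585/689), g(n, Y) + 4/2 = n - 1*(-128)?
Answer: 2300573771/119592907986 ≈ 0.019237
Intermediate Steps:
g(n, Y) = 126 + n (g(n, Y) = -2 + (n - 1*(-128)) = -2 + (n + 128) = -2 + (128 + n) = 126 + n)
x = -60515627/25917 (x = 2413*(-58*1/489 - 585*1/689) = 2413*(-58/489 - 45/53) = 2413*(-25079/25917) = -60515627/25917 ≈ -2335.0)
(x - 86432)/(-4613140 + g(-1444, -1560)) = (-60515627/25917 - 86432)/(-4613140 + (126 - 1444)) = -2300573771/(25917*(-4613140 - 1318)) = -2300573771/25917/(-4614458) = -2300573771/25917*(-1/4614458) = 2300573771/119592907986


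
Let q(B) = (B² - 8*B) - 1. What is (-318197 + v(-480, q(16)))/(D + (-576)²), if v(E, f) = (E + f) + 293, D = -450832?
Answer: 318257/119056 ≈ 2.6732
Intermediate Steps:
q(B) = -1 + B² - 8*B
v(E, f) = 293 + E + f
(-318197 + v(-480, q(16)))/(D + (-576)²) = (-318197 + (293 - 480 + (-1 + 16² - 8*16)))/(-450832 + (-576)²) = (-318197 + (293 - 480 + (-1 + 256 - 128)))/(-450832 + 331776) = (-318197 + (293 - 480 + 127))/(-119056) = (-318197 - 60)*(-1/119056) = -318257*(-1/119056) = 318257/119056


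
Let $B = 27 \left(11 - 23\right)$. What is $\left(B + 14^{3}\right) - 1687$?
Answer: $733$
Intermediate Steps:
$B = -324$ ($B = 27 \left(-12\right) = -324$)
$\left(B + 14^{3}\right) - 1687 = \left(-324 + 14^{3}\right) - 1687 = \left(-324 + 2744\right) - 1687 = 2420 - 1687 = 733$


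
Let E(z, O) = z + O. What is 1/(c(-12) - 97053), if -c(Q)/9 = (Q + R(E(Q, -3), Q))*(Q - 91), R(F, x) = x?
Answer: -1/119301 ≈ -8.3822e-6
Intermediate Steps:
E(z, O) = O + z
c(Q) = -18*Q*(-91 + Q) (c(Q) = -9*(Q + Q)*(Q - 91) = -9*2*Q*(-91 + Q) = -18*Q*(-91 + Q))
1/(c(-12) - 97053) = 1/(18*(-12)*(91 - 1*(-12)) - 97053) = 1/(18*(-12)*(91 + 12) - 97053) = 1/(18*(-12)*103 - 97053) = 1/(-22248 - 97053) = 1/(-119301) = -1/119301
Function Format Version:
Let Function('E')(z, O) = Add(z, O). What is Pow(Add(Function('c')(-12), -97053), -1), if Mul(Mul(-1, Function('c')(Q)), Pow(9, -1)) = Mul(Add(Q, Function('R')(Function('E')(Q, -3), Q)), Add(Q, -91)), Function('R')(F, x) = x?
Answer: Rational(-1, 119301) ≈ -8.3822e-6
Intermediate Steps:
Function('E')(z, O) = Add(O, z)
Function('c')(Q) = Mul(-18, Q, Add(-91, Q)) (Function('c')(Q) = Mul(-9, Mul(Add(Q, Q), Add(Q, -91))) = Mul(-9, Mul(Mul(2, Q), Add(-91, Q))) = Mul(-9, Mul(2, Q, Add(-91, Q))) = Mul(-18, Q, Add(-91, Q)))
Pow(Add(Function('c')(-12), -97053), -1) = Pow(Add(Mul(18, -12, Add(91, Mul(-1, -12))), -97053), -1) = Pow(Add(Mul(18, -12, Add(91, 12)), -97053), -1) = Pow(Add(Mul(18, -12, 103), -97053), -1) = Pow(Add(-22248, -97053), -1) = Pow(-119301, -1) = Rational(-1, 119301)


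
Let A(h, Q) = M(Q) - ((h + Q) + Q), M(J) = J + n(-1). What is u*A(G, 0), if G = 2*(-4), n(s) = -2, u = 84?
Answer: 504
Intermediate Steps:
G = -8
M(J) = -2 + J (M(J) = J - 2 = -2 + J)
A(h, Q) = -2 - Q - h (A(h, Q) = (-2 + Q) - ((h + Q) + Q) = (-2 + Q) - ((Q + h) + Q) = (-2 + Q) - (h + 2*Q) = (-2 + Q) + (-h - 2*Q) = -2 - Q - h)
u*A(G, 0) = 84*(-2 - 1*0 - 1*(-8)) = 84*(-2 + 0 + 8) = 84*6 = 504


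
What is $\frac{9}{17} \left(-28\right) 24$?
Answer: $- \frac{6048}{17} \approx -355.76$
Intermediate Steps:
$\frac{9}{17} \left(-28\right) 24 = \left(- \frac{252}{17}\right) 24 = - \frac{6048}{17}$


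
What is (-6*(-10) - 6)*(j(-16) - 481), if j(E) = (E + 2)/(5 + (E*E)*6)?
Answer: -40026690/1541 ≈ -25975.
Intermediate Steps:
j(E) = (2 + E)/(5 + 6*E²) (j(E) = (2 + E)/(5 + E²*6) = (2 + E)/(5 + 6*E²))
(-6*(-10) - 6)*(j(-16) - 481) = (-6*(-10) - 6)*((2 - 16)/(5 + 6*(-16)²) - 481) = (60 - 6)*(-14/(5 + 6*256) - 481) = 54*(-14/(5 + 1536) - 481) = 54*(-14/1541 - 481) = 54*(-741235/1541) = -40026690/1541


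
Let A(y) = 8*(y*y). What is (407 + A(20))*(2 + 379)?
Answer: 1374267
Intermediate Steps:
A(y) = 8*y²
(407 + A(20))*(2 + 379) = (407 + 8*20²)*(2 + 379) = (407 + 8*400)*381 = (407 + 3200)*381 = 3607*381 = 1374267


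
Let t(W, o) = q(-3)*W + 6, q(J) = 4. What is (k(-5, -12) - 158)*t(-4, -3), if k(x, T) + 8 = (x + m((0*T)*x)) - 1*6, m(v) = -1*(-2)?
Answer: 1750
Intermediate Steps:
m(v) = 2
t(W, o) = 6 + 4*W (t(W, o) = 4*W + 6 = 6 + 4*W)
k(x, T) = -12 + x (k(x, T) = -8 + ((x + 2) - 1*6) = -8 + ((2 + x) - 6) = -8 + (-4 + x) = -12 + x)
(k(-5, -12) - 158)*t(-4, -3) = ((-12 - 5) - 158)*(6 + 4*(-4)) = (-17 - 158)*(6 - 16) = -175*(-10) = 1750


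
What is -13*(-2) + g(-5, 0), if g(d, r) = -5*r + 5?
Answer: 31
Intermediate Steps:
g(d, r) = 5 - 5*r
-13*(-2) + g(-5, 0) = -13*(-2) + (5 - 5*0) = 26 + (5 + 0) = 26 + 5 = 31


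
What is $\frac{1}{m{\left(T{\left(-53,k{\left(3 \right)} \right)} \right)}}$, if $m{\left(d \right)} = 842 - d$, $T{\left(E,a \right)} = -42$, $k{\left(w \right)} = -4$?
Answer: $\frac{1}{884} \approx 0.0011312$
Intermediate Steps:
$\frac{1}{m{\left(T{\left(-53,k{\left(3 \right)} \right)} \right)}} = \frac{1}{842 - -42} = \frac{1}{842 + 42} = \frac{1}{884}$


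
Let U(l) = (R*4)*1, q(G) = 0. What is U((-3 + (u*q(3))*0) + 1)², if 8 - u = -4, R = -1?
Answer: 16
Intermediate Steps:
u = 12 (u = 8 - 1*(-4) = 8 + 4 = 12)
U(l) = -4 (U(l) = -1*4*1 = -4*1 = -4)
U((-3 + (u*q(3))*0) + 1)² = (-4)² = 16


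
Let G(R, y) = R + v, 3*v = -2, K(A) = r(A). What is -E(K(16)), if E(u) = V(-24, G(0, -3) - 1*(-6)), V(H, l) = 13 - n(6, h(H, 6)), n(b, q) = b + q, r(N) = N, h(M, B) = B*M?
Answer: -151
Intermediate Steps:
K(A) = A
v = -⅔ (v = (⅓)*(-2) = -⅔ ≈ -0.66667)
G(R, y) = -⅔ + R (G(R, y) = R - ⅔ = -⅔ + R)
V(H, l) = 7 - 6*H (V(H, l) = 13 - (6 + 6*H) = 13 + (-6 - 6*H) = 7 - 6*H)
E(u) = 151 (E(u) = 7 - 6*(-24) = 7 + 144 = 151)
-E(K(16)) = -1*151 = -151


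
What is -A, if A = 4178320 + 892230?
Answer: -5070550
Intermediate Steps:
A = 5070550
-A = -1*5070550 = -5070550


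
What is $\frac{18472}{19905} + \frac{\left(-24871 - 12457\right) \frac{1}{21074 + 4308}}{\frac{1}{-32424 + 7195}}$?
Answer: $\frac{9372982512832}{252614355} \approx 37104.0$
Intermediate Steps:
$\frac{18472}{19905} + \frac{\left(-24871 - 12457\right) \frac{1}{21074 + 4308}}{\frac{1}{-32424 + 7195}} = 18472 \cdot \frac{1}{19905} + \frac{\left(-37328\right) \frac{1}{25382}}{\frac{1}{-25229}} = \frac{18472}{19905} + \frac{\left(-37328\right) \frac{1}{25382}}{- \frac{1}{25229}} = \frac{18472}{19905} - - \frac{470874056}{12691} = \frac{18472}{19905} + \frac{470874056}{12691} = \frac{9372982512832}{252614355}$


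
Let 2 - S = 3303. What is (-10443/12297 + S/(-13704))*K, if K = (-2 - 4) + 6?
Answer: 0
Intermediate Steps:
S = -3301 (S = 2 - 1*3303 = 2 - 3303 = -3301)
K = 0 (K = -6 + 6 = 0)
(-10443/12297 + S/(-13704))*K = (-10443/12297 - 3301/(-13704))*0 = (-10443*1/12297 - 3301*(-1/13704))*0 = (-3481/4099 + 3301/13704)*0 = -34172825/56172696*0 = 0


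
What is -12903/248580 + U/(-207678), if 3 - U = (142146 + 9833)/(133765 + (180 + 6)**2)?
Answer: -25068864805433/482864934217980 ≈ -0.051917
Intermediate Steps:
U = 353104/168361 (U = 3 - (142146 + 9833)/(133765 + (180 + 6)**2) = 3 - 151979/(133765 + 186**2) = 3 - 151979/(133765 + 34596) = 3 - 151979/168361 = 353104/168361 ≈ 2.0973)
-12903/248580 + U/(-207678) = -12903/248580 + (353104/168361)/(-207678) = -12903*1/248580 + (353104/168361)*(-1/207678) = -4301/82860 - 176552/17482437879 = -25068864805433/482864934217980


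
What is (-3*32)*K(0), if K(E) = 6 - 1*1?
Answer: -480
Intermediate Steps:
K(E) = 5 (K(E) = 6 - 1 = 5)
(-3*32)*K(0) = -3*32*5 = -96*5 = -480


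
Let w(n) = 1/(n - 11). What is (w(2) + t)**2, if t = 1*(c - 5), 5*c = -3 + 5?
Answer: 44944/2025 ≈ 22.195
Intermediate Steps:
c = 2/5 (c = (-3 + 5)/5 = (1/5)*2 = 2/5 ≈ 0.40000)
w(n) = 1/(-11 + n)
t = -23/5 (t = 1*(2/5 - 5) = 1*(-23/5) = -23/5 ≈ -4.6000)
(w(2) + t)**2 = (1/(-11 + 2) - 23/5)**2 = (1/(-9) - 23/5)**2 = (-1/9 - 23/5)**2 = (-212/45)**2 = 44944/2025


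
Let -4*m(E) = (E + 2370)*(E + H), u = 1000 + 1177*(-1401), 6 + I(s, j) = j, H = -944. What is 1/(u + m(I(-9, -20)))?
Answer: -1/1079557 ≈ -9.2631e-7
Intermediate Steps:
I(s, j) = -6 + j
u = -1647977 (u = 1000 - 1648977 = -1647977)
m(E) = -(-944 + E)*(2370 + E)/4 (m(E) = -(E + 2370)*(E - 944)/4 = -(2370 + E)*(-944 + E)/4 = -(-944 + E)*(2370 + E)/4)
1/(u + m(I(-9, -20))) = 1/(-1647977 + (559320 - 713*(-6 - 20)/2 - (-6 - 20)²/4)) = 1/(-1647977 + (559320 - 713/2*(-26) - ¼*(-26)²)) = 1/(-1647977 + (559320 + 9269 - ¼*676)) = 1/(-1647977 + (559320 + 9269 - 169)) = 1/(-1647977 + 568420) = 1/(-1079557) = -1/1079557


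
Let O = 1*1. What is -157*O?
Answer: -157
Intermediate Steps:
O = 1
-157*O = -157*1 = -157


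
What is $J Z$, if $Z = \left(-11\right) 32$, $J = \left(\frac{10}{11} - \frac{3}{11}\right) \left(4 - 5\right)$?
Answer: $224$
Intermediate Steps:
$J = - \frac{7}{11}$ ($J = \left(10 \cdot \frac{1}{11} - \frac{3}{11}\right) \left(4 - 5\right) = \left(\frac{10}{11} - \frac{3}{11}\right) \left(-1\right) = \frac{7}{11} \left(-1\right) = - \frac{7}{11} \approx -0.63636$)
$Z = -352$
$J Z = \left(- \frac{7}{11}\right) \left(-352\right) = 224$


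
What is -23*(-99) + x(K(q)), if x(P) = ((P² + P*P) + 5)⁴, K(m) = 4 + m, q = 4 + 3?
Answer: 3722100358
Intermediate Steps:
q = 7
x(P) = (5 + 2*P²)⁴ (x(P) = ((P² + P²) + 5)⁴ = (2*P² + 5)⁴ = (5 + 2*P²)⁴)
-23*(-99) + x(K(q)) = -23*(-99) + (5 + 2*(4 + 7)²)⁴ = 2277 + (5 + 2*11²)⁴ = 2277 + (5 + 2*121)⁴ = 2277 + (5 + 242)⁴ = 2277 + 247⁴ = 2277 + 3722098081 = 3722100358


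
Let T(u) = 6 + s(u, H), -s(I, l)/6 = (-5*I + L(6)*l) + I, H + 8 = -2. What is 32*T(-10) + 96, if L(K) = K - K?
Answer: -7392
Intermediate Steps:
H = -10 (H = -8 - 2 = -10)
L(K) = 0
s(I, l) = 24*I (s(I, l) = -6*((-5*I + 0*l) + I) = -6*((-5*I + 0) + I) = -6*(-5*I + I) = -(-24)*I = 24*I)
T(u) = 6 + 24*u
32*T(-10) + 96 = 32*(6 + 24*(-10)) + 96 = 32*(6 - 240) + 96 = 32*(-234) + 96 = -7488 + 96 = -7392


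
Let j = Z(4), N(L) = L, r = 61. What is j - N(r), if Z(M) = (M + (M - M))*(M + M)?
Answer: -29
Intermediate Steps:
Z(M) = 2*M**2 (Z(M) = (M + 0)*(2*M) = M*(2*M) = 2*M**2)
j = 32 (j = 2*4**2 = 2*16 = 32)
j - N(r) = 32 - 1*61 = 32 - 61 = -29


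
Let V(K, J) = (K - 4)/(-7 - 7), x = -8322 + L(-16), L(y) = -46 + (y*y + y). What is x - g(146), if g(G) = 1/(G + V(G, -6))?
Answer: -7729735/951 ≈ -8128.0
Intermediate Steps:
L(y) = -46 + y + y² (L(y) = -46 + (y² + y) = -46 + (y + y²) = -46 + y + y²)
x = -8128 (x = -8322 + (-46 - 16 + (-16)²) = -8322 + (-46 - 16 + 256) = -8322 + 194 = -8128)
V(K, J) = 2/7 - K/14 (V(K, J) = (-4 + K)/(-14) = (-4 + K)*(-1/14) = 2/7 - K/14)
g(G) = 1/(2/7 + 13*G/14) (g(G) = 1/(G + (2/7 - G/14)) = 1/(2/7 + 13*G/14))
x - g(146) = -8128 - 14/(4 + 13*146) = -8128 - 14/(4 + 1898) = -8128 - 14/1902 = -8128 - 1*7/951 = -8128 - 7/951 = -7729735/951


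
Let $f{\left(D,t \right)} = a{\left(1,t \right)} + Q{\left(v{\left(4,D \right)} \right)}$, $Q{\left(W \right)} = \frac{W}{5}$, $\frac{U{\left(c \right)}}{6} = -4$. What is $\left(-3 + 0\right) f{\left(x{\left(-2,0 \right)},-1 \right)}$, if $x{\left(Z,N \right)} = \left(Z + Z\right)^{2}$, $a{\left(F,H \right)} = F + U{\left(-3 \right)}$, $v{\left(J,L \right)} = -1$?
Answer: $\frac{348}{5} \approx 69.6$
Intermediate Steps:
$U{\left(c \right)} = -24$ ($U{\left(c \right)} = 6 \left(-4\right) = -24$)
$a{\left(F,H \right)} = -24 + F$ ($a{\left(F,H \right)} = F - 24 = -24 + F$)
$Q{\left(W \right)} = \frac{W}{5}$ ($Q{\left(W \right)} = W \frac{1}{5} = \frac{W}{5}$)
$x{\left(Z,N \right)} = 4 Z^{2}$ ($x{\left(Z,N \right)} = \left(2 Z\right)^{2} = 4 Z^{2}$)
$f{\left(D,t \right)} = - \frac{116}{5}$ ($f{\left(D,t \right)} = \left(-24 + 1\right) + \frac{1}{5} \left(-1\right) = -23 - \frac{1}{5} = - \frac{116}{5}$)
$\left(-3 + 0\right) f{\left(x{\left(-2,0 \right)},-1 \right)} = \left(-3 + 0\right) \left(- \frac{116}{5}\right) = \left(-3\right) \left(- \frac{116}{5}\right) = \frac{348}{5}$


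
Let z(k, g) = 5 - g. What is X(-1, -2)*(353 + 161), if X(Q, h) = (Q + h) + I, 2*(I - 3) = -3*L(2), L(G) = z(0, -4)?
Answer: -6939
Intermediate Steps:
L(G) = 9 (L(G) = 5 - 1*(-4) = 5 + 4 = 9)
I = -21/2 (I = 3 + (-3*9)/2 = 3 + (1/2)*(-27) = 3 - 27/2 = -21/2 ≈ -10.500)
X(Q, h) = -21/2 + Q + h (X(Q, h) = (Q + h) - 21/2 = -21/2 + Q + h)
X(-1, -2)*(353 + 161) = (-21/2 - 1 - 2)*(353 + 161) = -27/2*514 = -6939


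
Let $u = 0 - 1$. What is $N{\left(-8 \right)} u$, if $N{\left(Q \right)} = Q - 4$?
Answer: $12$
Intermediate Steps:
$N{\left(Q \right)} = -4 + Q$
$u = -1$ ($u = 0 - 1 = -1$)
$N{\left(-8 \right)} u = \left(-4 - 8\right) \left(-1\right) = \left(-12\right) \left(-1\right) = 12$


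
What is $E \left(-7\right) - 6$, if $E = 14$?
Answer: $-104$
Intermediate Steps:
$E \left(-7\right) - 6 = 14 \left(-7\right) - 6 = -98 - 6 = -104$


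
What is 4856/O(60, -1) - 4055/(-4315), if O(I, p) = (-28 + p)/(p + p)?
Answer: 8404975/25027 ≈ 335.84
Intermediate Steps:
O(I, p) = (-28 + p)/(2*p) (O(I, p) = (-28 + p)/((2*p)) = (-28 + p)*(1/(2*p)) = (-28 + p)/(2*p))
4856/O(60, -1) - 4055/(-4315) = 4856/(((½)*(-28 - 1)/(-1))) - 4055/(-4315) = 4856/(((½)*(-1)*(-29))) - 4055*(-1/4315) = 4856/(29/2) + 811/863 = 4856*(2/29) + 811/863 = 9712/29 + 811/863 = 8404975/25027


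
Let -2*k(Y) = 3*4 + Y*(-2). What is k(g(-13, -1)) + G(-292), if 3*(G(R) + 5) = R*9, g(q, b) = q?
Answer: -900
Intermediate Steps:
G(R) = -5 + 3*R (G(R) = -5 + (R*9)/3 = -5 + (9*R)/3 = -5 + 3*R)
k(Y) = -6 + Y (k(Y) = -(3*4 + Y*(-2))/2 = -(12 - 2*Y)/2 = -6 + Y)
k(g(-13, -1)) + G(-292) = (-6 - 13) + (-5 + 3*(-292)) = -19 + (-5 - 876) = -19 - 881 = -900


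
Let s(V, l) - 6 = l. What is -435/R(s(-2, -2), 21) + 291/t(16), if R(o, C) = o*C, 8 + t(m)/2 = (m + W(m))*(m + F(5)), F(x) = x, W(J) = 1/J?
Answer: -698821/147532 ≈ -4.7367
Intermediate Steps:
s(V, l) = 6 + l
t(m) = -16 + 2*(5 + m)*(m + 1/m) (t(m) = -16 + 2*((m + 1/m)*(m + 5)) = -16 + 2*((m + 1/m)*(5 + m)) = -16 + 2*((5 + m)*(m + 1/m)) = -16 + 2*(5 + m)*(m + 1/m))
R(o, C) = C*o
-435/R(s(-2, -2), 21) + 291/t(16) = -435*1/(21*(6 - 2)) + 291/(-14 + 2*16**2 + 10*16 + 10/16) = -435/(21*4) + 291/(-14 + 2*256 + 160 + 10*(1/16)) = -435/84 + 291/(-14 + 512 + 160 + 5/8) = -435*1/84 + 291/(5269/8) = -145/28 + 291*(8/5269) = -145/28 + 2328/5269 = -698821/147532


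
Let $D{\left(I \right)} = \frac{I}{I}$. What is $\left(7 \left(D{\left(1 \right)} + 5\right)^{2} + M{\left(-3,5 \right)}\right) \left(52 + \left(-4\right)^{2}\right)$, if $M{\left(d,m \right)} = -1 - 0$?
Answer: $17068$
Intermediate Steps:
$D{\left(I \right)} = 1$
$M{\left(d,m \right)} = -1$ ($M{\left(d,m \right)} = -1 + 0 = -1$)
$\left(7 \left(D{\left(1 \right)} + 5\right)^{2} + M{\left(-3,5 \right)}\right) \left(52 + \left(-4\right)^{2}\right) = \left(7 \left(1 + 5\right)^{2} - 1\right) \left(52 + \left(-4\right)^{2}\right) = \left(7 \cdot 6^{2} - 1\right) \left(52 + 16\right) = \left(7 \cdot 36 - 1\right) 68 = \left(252 - 1\right) 68 = 251 \cdot 68 = 17068$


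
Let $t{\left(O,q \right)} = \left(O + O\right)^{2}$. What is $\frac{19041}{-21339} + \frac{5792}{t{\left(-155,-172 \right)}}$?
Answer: $- \frac{142187051}{170889825} \approx -0.83204$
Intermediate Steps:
$t{\left(O,q \right)} = 4 O^{2}$ ($t{\left(O,q \right)} = \left(2 O\right)^{2} = 4 O^{2}$)
$\frac{19041}{-21339} + \frac{5792}{t{\left(-155,-172 \right)}} = \frac{19041}{-21339} + \frac{5792}{4 \left(-155\right)^{2}} = 19041 \left(- \frac{1}{21339}\right) + \frac{5792}{4 \cdot 24025} = - \frac{6347}{7113} + \frac{5792}{96100} = - \frac{6347}{7113} + 5792 \cdot \frac{1}{96100} = - \frac{6347}{7113} + \frac{1448}{24025} = - \frac{142187051}{170889825}$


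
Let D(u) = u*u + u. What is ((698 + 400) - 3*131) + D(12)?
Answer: 861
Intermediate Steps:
D(u) = u + u**2 (D(u) = u**2 + u = u + u**2)
((698 + 400) - 3*131) + D(12) = ((698 + 400) - 3*131) + 12*(1 + 12) = (1098 - 393) + 12*13 = 705 + 156 = 861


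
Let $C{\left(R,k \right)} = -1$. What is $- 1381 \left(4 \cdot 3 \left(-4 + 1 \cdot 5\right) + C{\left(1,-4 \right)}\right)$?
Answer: $-15191$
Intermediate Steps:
$- 1381 \left(4 \cdot 3 \left(-4 + 1 \cdot 5\right) + C{\left(1,-4 \right)}\right) = - 1381 \left(4 \cdot 3 \left(-4 + 1 \cdot 5\right) - 1\right) = - 1381 \left(12 \left(-4 + 5\right) - 1\right) = - 1381 \left(12 \cdot 1 - 1\right) = - 1381 \left(12 - 1\right) = \left(-1381\right) 11 = -15191$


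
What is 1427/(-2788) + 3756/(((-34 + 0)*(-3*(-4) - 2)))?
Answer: -161131/13940 ≈ -11.559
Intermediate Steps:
1427/(-2788) + 3756/(((-34 + 0)*(-3*(-4) - 2))) = 1427*(-1/2788) + 3756/((-34*(12 - 2))) = -1427/2788 + 3756/((-34*10)) = -1427/2788 + 3756/(-340) = -1427/2788 + 3756*(-1/340) = -1427/2788 - 939/85 = -161131/13940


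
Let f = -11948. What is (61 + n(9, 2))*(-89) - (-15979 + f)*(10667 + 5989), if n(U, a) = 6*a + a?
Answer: 465145437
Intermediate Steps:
n(U, a) = 7*a
(61 + n(9, 2))*(-89) - (-15979 + f)*(10667 + 5989) = (61 + 7*2)*(-89) - (-15979 - 11948)*(10667 + 5989) = (61 + 14)*(-89) - (-27927)*16656 = 75*(-89) - 1*(-465152112) = -6675 + 465152112 = 465145437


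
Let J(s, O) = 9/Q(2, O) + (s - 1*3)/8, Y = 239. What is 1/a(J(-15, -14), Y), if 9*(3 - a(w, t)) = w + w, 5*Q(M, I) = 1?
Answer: -2/13 ≈ -0.15385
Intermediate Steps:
Q(M, I) = ⅕ (Q(M, I) = (⅕)*1 = ⅕)
J(s, O) = 357/8 + s/8 (J(s, O) = 9/(⅕) + (s - 1*3)/8 = 9*5 + (s - 3)*(⅛) = 45 + (-3 + s)*(⅛) = 45 + (-3/8 + s/8) = 357/8 + s/8)
a(w, t) = 3 - 2*w/9 (a(w, t) = 3 - (w + w)/9 = 3 - 2*w/9)
1/a(J(-15, -14), Y) = 1/(3 - 2*(357/8 + (⅛)*(-15))/9) = 1/(3 - 2*(357/8 - 15/8)/9) = 1/(3 - 2/9*171/4) = 1/(3 - 19/2) = 1/(-13/2) = -2/13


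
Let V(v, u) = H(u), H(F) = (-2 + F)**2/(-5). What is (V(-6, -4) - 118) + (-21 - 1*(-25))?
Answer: -606/5 ≈ -121.20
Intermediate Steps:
H(F) = -(-2 + F)**2/5 (H(F) = (-2 + F)**2*(-1/5) = -(-2 + F)**2/5)
V(v, u) = -(-2 + u)**2/5
(V(-6, -4) - 118) + (-21 - 1*(-25)) = (-(-2 - 4)**2/5 - 118) + (-21 - 1*(-25)) = (-1/5*(-6)**2 - 118) + (-21 + 25) = (-1/5*36 - 118) + 4 = (-36/5 - 118) + 4 = -626/5 + 4 = -606/5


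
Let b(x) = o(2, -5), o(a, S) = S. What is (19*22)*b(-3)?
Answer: -2090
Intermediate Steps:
b(x) = -5
(19*22)*b(-3) = (19*22)*(-5) = 418*(-5) = -2090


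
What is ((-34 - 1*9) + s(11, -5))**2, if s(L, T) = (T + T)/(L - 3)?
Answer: 31329/16 ≈ 1958.1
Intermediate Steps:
s(L, T) = 2*T/(-3 + L) (s(L, T) = (2*T)/(-3 + L) = 2*T/(-3 + L))
((-34 - 1*9) + s(11, -5))**2 = ((-34 - 1*9) + 2*(-5)/(-3 + 11))**2 = ((-34 - 9) + 2*(-5)/8)**2 = (-43 + 2*(-5)*(1/8))**2 = (-43 - 5/4)**2 = (-177/4)**2 = 31329/16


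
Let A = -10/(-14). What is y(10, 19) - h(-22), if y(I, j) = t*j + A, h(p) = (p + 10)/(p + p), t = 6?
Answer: 8812/77 ≈ 114.44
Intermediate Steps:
h(p) = (10 + p)/(2*p) (h(p) = (10 + p)/((2*p)) = (10 + p)*(1/(2*p)) = (10 + p)/(2*p))
A = 5/7 (A = -10*(-1/14) = 5/7 ≈ 0.71429)
y(I, j) = 5/7 + 6*j (y(I, j) = 6*j + 5/7 = 5/7 + 6*j)
y(10, 19) - h(-22) = (5/7 + 6*19) - (10 - 22)/(2*(-22)) = (5/7 + 114) - (-1)*(-12)/(2*22) = 803/7 - 1*3/11 = 803/7 - 3/11 = 8812/77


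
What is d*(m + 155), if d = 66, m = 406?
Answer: 37026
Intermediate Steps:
d*(m + 155) = 66*(406 + 155) = 66*561 = 37026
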